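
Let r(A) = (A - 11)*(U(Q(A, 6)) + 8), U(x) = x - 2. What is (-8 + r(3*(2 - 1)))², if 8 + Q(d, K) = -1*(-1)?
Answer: 0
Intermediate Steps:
Q(d, K) = -7 (Q(d, K) = -8 - 1*(-1) = -8 + 1 = -7)
U(x) = -2 + x
r(A) = 11 - A (r(A) = (A - 11)*((-2 - 7) + 8) = (-11 + A)*(-9 + 8) = (-11 + A)*(-1) = 11 - A)
(-8 + r(3*(2 - 1)))² = (-8 + (11 - 3*(2 - 1)))² = (-8 + (11 - 3))² = (-8 + 8)² = 0² = 0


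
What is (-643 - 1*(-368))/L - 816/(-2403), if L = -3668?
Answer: 1217971/2938068 ≈ 0.41455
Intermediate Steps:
(-643 - 1*(-368))/L - 816/(-2403) = (-643 - 1*(-368))/(-3668) - 816/(-2403) = (-643 + 368)*(-1/3668) - 816*(-1/2403) = -275*(-1/3668) + 272/801 = 275/3668 + 272/801 = 1217971/2938068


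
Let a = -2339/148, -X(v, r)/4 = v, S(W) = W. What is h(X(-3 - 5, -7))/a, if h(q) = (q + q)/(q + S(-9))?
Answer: -9472/53797 ≈ -0.17607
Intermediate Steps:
X(v, r) = -4*v
h(q) = 2*q/(-9 + q) (h(q) = (q + q)/(q - 9) = (2*q)/(-9 + q) = 2*q/(-9 + q))
a = -2339/148 (a = -2339*1/148 = -2339/148 ≈ -15.804)
h(X(-3 - 5, -7))/a = (2*(-4*(-3 - 5))/(-9 - 4*(-3 - 5)))/(-2339/148) = (2*(-4*(-8))/(-9 - 4*(-8)))*(-148/2339) = (2*32/(-9 + 32))*(-148/2339) = (2*32/23)*(-148/2339) = (2*32*(1/23))*(-148/2339) = (64/23)*(-148/2339) = -9472/53797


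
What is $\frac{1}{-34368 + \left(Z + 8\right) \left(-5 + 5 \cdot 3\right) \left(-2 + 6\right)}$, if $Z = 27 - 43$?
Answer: $- \frac{1}{34688} \approx -2.8828 \cdot 10^{-5}$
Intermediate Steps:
$Z = -16$
$\frac{1}{-34368 + \left(Z + 8\right) \left(-5 + 5 \cdot 3\right) \left(-2 + 6\right)} = \frac{1}{-34368 + \left(-16 + 8\right) \left(-5 + 5 \cdot 3\right) \left(-2 + 6\right)} = \frac{1}{-34368 - 8 \left(-5 + 15\right) 4} = \frac{1}{-34368 - 8 \cdot 10 \cdot 4} = \frac{1}{-34368 - 320} = \frac{1}{-34688} = - \frac{1}{34688}$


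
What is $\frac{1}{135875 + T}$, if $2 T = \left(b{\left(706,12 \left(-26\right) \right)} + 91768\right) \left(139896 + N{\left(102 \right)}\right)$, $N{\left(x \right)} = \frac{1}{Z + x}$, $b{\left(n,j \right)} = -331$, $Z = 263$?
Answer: $\frac{730}{4669059031667} \approx 1.5635 \cdot 10^{-10}$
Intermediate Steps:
$N{\left(x \right)} = \frac{1}{263 + x}$
$T = \frac{4668959842917}{730}$ ($T = \frac{\left(-331 + 91768\right) \left(139896 + \frac{1}{263 + 102}\right)}{2} = \frac{91437 \left(139896 + \frac{1}{365}\right)}{2} = \frac{91437 \cdot \frac{51062041}{365}}{2} = \frac{1}{2} \cdot \frac{4668959842917}{365} = \frac{4668959842917}{730} \approx 6.3958 \cdot 10^{9}$)
$\frac{1}{135875 + T} = \frac{1}{135875 + \frac{4668959842917}{730}} = \frac{1}{\frac{4669059031667}{730}} = \frac{730}{4669059031667}$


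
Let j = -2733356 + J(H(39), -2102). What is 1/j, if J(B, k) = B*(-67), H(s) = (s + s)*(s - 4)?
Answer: -1/2916266 ≈ -3.4290e-7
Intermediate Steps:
H(s) = 2*s*(-4 + s) (H(s) = (2*s)*(-4 + s) = 2*s*(-4 + s))
J(B, k) = -67*B
j = -2916266 (j = -2733356 - 134*39*(-4 + 39) = -2733356 - 134*39*35 = -2733356 - 67*2730 = -2733356 - 182910 = -2916266)
1/j = 1/(-2916266) = -1/2916266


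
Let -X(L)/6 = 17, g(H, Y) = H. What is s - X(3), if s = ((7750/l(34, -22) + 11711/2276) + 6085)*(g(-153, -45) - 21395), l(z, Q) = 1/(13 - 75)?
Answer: 5816650095861/569 ≈ 1.0223e+10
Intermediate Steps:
l(z, Q) = -1/62 (l(z, Q) = 1/(-62) = -1/62)
X(L) = -102 (X(L) = -6*17 = -102)
s = 5816650037823/569 (s = ((7750/(-1/62) + 11711/2276) + 6085)*(-153 - 21395) = ((7750*(-62) + 11711*(1/2276)) + 6085)*(-21548) = ((-480500 + 11711/2276) + 6085)*(-21548) = (-1093606289/2276 + 6085)*(-21548) = -1079756829/2276*(-21548) = 5816650037823/569 ≈ 1.0223e+10)
s - X(3) = 5816650037823/569 - 1*(-102) = 5816650037823/569 + 102 = 5816650095861/569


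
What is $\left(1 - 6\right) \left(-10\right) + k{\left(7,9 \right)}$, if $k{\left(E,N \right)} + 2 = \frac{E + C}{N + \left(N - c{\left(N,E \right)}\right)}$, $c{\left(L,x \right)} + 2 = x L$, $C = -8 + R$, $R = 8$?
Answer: $\frac{2057}{43} \approx 47.837$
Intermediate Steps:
$C = 0$ ($C = -8 + 8 = 0$)
$c{\left(L,x \right)} = -2 + L x$ ($c{\left(L,x \right)} = -2 + x L = -2 + L x$)
$k{\left(E,N \right)} = -2 + \frac{E}{2 + 2 N - E N}$ ($k{\left(E,N \right)} = -2 + \frac{E + 0}{N - \left(-2 - N + N E\right)} = -2 + \frac{E}{N - \left(-2 - N + E N\right)} = -2 + \frac{E}{N + \left(2 + N - E N\right)} = -2 + \frac{E}{2 + 2 N - E N}$)
$\left(1 - 6\right) \left(-10\right) + k{\left(7,9 \right)} = \left(1 - 6\right) \left(-10\right) + \frac{-4 + 7 - 36 + 2 \cdot 7 \cdot 9}{2 + 2 \cdot 9 - 7 \cdot 9} = \left(-5\right) \left(-10\right) + \frac{-4 + 7 - 36 + 126}{2 + 18 - 63} = 50 + \frac{1}{-43} \cdot 93 = 50 - \frac{93}{43} = \frac{2057}{43}$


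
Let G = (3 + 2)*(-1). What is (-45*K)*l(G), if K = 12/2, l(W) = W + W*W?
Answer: -5400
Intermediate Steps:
G = -5 (G = 5*(-1) = -5)
l(W) = W + W**2
K = 6 (K = 12*(1/2) = 6)
(-45*K)*l(G) = (-45*6)*(-5*(1 - 5)) = -(-1350)*(-4) = -270*20 = -5400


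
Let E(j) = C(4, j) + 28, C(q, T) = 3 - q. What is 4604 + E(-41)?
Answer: 4631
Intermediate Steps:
E(j) = 27 (E(j) = (3 - 1*4) + 28 = (3 - 4) + 28 = -1 + 28 = 27)
4604 + E(-41) = 4604 + 27 = 4631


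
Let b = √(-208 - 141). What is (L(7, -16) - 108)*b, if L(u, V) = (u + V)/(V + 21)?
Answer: -549*I*√349/5 ≈ -2051.2*I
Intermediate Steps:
L(u, V) = (V + u)/(21 + V)
b = I*√349 (b = √(-349) = I*√349 ≈ 18.682*I)
(L(7, -16) - 108)*b = ((-16 + 7)/(21 - 16) - 108)*(I*√349) = (-9/5 - 108)*(I*√349) = -549*I*√349/5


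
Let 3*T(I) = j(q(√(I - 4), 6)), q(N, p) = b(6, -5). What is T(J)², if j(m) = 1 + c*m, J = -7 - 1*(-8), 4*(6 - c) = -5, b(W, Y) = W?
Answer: 7921/36 ≈ 220.03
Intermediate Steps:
c = 29/4 (c = 6 - ¼*(-5) = 6 + 5/4 = 29/4 ≈ 7.2500)
q(N, p) = 6
J = 1 (J = -7 + 8 = 1)
j(m) = 1 + 29*m/4
T(I) = 89/6 (T(I) = (1 + (29/4)*6)/3 = (1 + 87/2)/3 = (⅓)*(89/2) = 89/6)
T(J)² = (89/6)² = 7921/36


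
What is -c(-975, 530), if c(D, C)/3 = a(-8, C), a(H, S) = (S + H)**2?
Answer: -817452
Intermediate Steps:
a(H, S) = (H + S)**2
c(D, C) = 3*(-8 + C)**2
-c(-975, 530) = -3*(-8 + 530)**2 = -3*522**2 = -3*272484 = -1*817452 = -817452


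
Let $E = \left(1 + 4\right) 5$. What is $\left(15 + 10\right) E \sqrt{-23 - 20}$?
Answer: $625 i \sqrt{43} \approx 4098.4 i$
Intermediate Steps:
$E = 25$ ($E = 5 \cdot 5 = 25$)
$\left(15 + 10\right) E \sqrt{-23 - 20} = \left(15 + 10\right) 25 \sqrt{-23 - 20} = 25 \cdot 25 \sqrt{-23 - 20} = 625 \sqrt{-43} = 625 i \sqrt{43}$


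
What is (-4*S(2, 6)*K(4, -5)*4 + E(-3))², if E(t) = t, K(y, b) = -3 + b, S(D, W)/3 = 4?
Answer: 2350089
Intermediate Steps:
S(D, W) = 12 (S(D, W) = 3*4 = 12)
(-4*S(2, 6)*K(4, -5)*4 + E(-3))² = (-48*(-3 - 5)*4 - 3)² = (-48*(-8)*4 - 3)² = (-4*(-96)*4 - 3)² = (384*4 - 3)² = (1536 - 3)² = 1533² = 2350089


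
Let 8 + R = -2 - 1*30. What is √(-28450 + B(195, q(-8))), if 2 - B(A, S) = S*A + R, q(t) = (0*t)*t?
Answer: 2*I*√7102 ≈ 168.55*I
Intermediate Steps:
R = -40 (R = -8 + (-2 - 1*30) = -8 + (-2 - 30) = -8 - 32 = -40)
q(t) = 0 (q(t) = 0*t = 0)
B(A, S) = 42 - A*S (B(A, S) = 2 - (S*A - 40) = 2 - (A*S - 40) = 2 - (-40 + A*S) = 2 + (40 - A*S) = 42 - A*S)
√(-28450 + B(195, q(-8))) = √(-28450 + (42 - 1*195*0)) = √(-28450 + (42 + 0)) = √(-28450 + 42) = √(-28408) = 2*I*√7102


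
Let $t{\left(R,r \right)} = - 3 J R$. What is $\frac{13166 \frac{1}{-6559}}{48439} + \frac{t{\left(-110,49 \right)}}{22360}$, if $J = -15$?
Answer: $- \frac{157296582671}{710402692636} \approx -0.22142$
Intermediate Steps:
$t{\left(R,r \right)} = 45 R$ ($t{\left(R,r \right)} = - 3 \left(- 15 R\right) = 45 R$)
$\frac{13166 \frac{1}{-6559}}{48439} + \frac{t{\left(-110,49 \right)}}{22360} = \frac{13166 \frac{1}{-6559}}{48439} + \frac{45 \left(-110\right)}{22360} = 13166 \left(- \frac{1}{6559}\right) \frac{1}{48439} - \frac{495}{2236} = \left(- \frac{13166}{6559}\right) \frac{1}{48439} - \frac{495}{2236} = - \frac{13166}{317711401} - \frac{495}{2236} = - \frac{157296582671}{710402692636}$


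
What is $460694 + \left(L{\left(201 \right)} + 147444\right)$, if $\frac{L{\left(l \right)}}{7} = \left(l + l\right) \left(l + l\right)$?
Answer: $1739366$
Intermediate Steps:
$L{\left(l \right)} = 28 l^{2}$ ($L{\left(l \right)} = 7 \left(l + l\right) \left(l + l\right) = 7 \cdot 2 l 2 l = 7 \cdot 4 l^{2} = 28 l^{2}$)
$460694 + \left(L{\left(201 \right)} + 147444\right) = 460694 + \left(28 \cdot 201^{2} + 147444\right) = 460694 + \left(28 \cdot 40401 + 147444\right) = 460694 + \left(1131228 + 147444\right) = 460694 + 1278672 = 1739366$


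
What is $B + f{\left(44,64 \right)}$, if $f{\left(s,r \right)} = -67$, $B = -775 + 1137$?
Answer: $295$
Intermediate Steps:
$B = 362$
$B + f{\left(44,64 \right)} = 362 - 67 = 295$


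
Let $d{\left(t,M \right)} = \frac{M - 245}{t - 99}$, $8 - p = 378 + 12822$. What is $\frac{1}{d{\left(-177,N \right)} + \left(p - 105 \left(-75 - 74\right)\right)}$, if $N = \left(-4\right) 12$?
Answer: $\frac{276}{677321} \approx 0.00040749$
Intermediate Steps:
$p = -13192$ ($p = 8 - \left(378 + 12822\right) = 8 - 13200 = -13192$)
$N = -48$
$d{\left(t,M \right)} = \frac{-245 + M}{-99 + t}$
$\frac{1}{d{\left(-177,N \right)} + \left(p - 105 \left(-75 - 74\right)\right)} = \frac{1}{\frac{-245 - 48}{-99 - 177} - \left(13192 + 105 \left(-75 - 74\right)\right)} = \frac{1}{\frac{1}{-276} \left(-293\right) - -2453} = \frac{1}{\left(- \frac{1}{276}\right) \left(-293\right) + \left(-13192 + 15645\right)} = \frac{1}{\frac{293}{276} + 2453} = \frac{1}{\frac{677321}{276}} = \frac{276}{677321}$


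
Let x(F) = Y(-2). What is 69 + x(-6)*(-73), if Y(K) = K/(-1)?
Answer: -77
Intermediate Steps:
Y(K) = -K (Y(K) = K*(-1) = -K)
x(F) = 2 (x(F) = -1*(-2) = 2)
69 + x(-6)*(-73) = 69 + 2*(-73) = 69 - 146 = -77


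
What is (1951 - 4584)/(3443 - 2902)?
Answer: -2633/541 ≈ -4.8669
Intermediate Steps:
(1951 - 4584)/(3443 - 2902) = -2633/541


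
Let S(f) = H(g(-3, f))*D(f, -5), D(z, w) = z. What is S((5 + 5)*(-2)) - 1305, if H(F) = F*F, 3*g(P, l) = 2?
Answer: -11825/9 ≈ -1313.9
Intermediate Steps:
g(P, l) = 2/3 (g(P, l) = (1/3)*2 = 2/3)
H(F) = F**2
S(f) = 4*f/9 (S(f) = (2/3)**2*f = 4*f/9)
S((5 + 5)*(-2)) - 1305 = 4*((5 + 5)*(-2))/9 - 1305 = 4*(10*(-2))/9 - 1305 = (4/9)*(-20) - 1305 = -80/9 - 1305 = -11825/9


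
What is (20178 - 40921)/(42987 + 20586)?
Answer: -20743/63573 ≈ -0.32629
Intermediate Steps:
(20178 - 40921)/(42987 + 20586) = -20743/63573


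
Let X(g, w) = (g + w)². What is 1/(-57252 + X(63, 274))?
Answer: 1/56317 ≈ 1.7757e-5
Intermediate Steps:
1/(-57252 + X(63, 274)) = 1/(-57252 + (63 + 274)²) = 1/(-57252 + 337²) = 1/(-57252 + 113569) = 1/56317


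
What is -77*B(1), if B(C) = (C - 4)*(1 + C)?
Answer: 462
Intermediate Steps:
B(C) = (1 + C)*(-4 + C) (B(C) = (-4 + C)*(1 + C) = (1 + C)*(-4 + C))
-77*B(1) = -77*(-4 + 1² - 3*1) = -77*(-4 + 1 - 3) = -77*(-6) = 462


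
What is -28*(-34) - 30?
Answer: 922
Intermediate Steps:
-28*(-34) - 30 = 952 - 30 = 922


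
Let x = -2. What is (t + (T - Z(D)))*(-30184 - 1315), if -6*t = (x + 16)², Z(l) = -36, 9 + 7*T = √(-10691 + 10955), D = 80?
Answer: -1354457/21 - 62998*√66/7 ≈ -1.3761e+5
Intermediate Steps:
T = -9/7 + 2*√66/7 (T = -9/7 + √(-10691 + 10955)/7 = -9/7 + √264/7 = -9/7 + (2*√66)/7 = -9/7 + 2*√66/7 ≈ 1.0354)
t = -98/3 (t = -(-2 + 16)²/6 = -⅙*14² = -⅙*196 = -98/3 ≈ -32.667)
(t + (T - Z(D)))*(-30184 - 1315) = (-98/3 + ((-9/7 + 2*√66/7) - 1*(-36)))*(-30184 - 1315) = (-98/3 + ((-9/7 + 2*√66/7) + 36))*(-31499) = (-98/3 + (243/7 + 2*√66/7))*(-31499) = (43/21 + 2*√66/7)*(-31499) = -1354457/21 - 62998*√66/7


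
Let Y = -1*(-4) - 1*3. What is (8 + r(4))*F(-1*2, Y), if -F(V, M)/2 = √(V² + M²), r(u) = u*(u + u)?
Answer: -80*√5 ≈ -178.89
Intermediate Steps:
Y = 1 (Y = 4 - 3 = 1)
r(u) = 2*u² (r(u) = u*(2*u) = 2*u²)
F(V, M) = -2*√(M² + V²) (F(V, M) = -2*√(V² + M²) = -2*√(M² + V²))
(8 + r(4))*F(-1*2, Y) = (8 + 2*4²)*(-2*√(1² + (-1*2)²)) = (8 + 2*16)*(-2*√(1 + (-2)²)) = (8 + 32)*(-2*√(1 + 4)) = 40*(-2*√5) = -80*√5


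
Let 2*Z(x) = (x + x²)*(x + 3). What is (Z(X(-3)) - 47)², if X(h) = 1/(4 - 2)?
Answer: 534361/256 ≈ 2087.3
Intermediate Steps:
X(h) = ½ (X(h) = 1/2 = ½)
Z(x) = (3 + x)*(x + x²)/2 (Z(x) = ((x + x²)*(x + 3))/2 = ((x + x²)*(3 + x))/2 = ((3 + x)*(x + x²))/2 = (3 + x)*(x + x²)/2)
(Z(X(-3)) - 47)² = ((½)*(½)*(3 + (½)² + 4*(½)) - 47)² = ((½)*(½)*(3 + ¼ + 2) - 47)² = ((½)*(½)*(21/4) - 47)² = (21/16 - 47)² = (-731/16)² = 534361/256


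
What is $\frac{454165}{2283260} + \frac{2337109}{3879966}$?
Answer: $\frac{709837225373}{885897116916} \approx 0.80126$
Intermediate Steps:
$\frac{454165}{2283260} + \frac{2337109}{3879966} = 454165 \cdot \frac{1}{2283260} + 2337109 \cdot \frac{1}{3879966} = \frac{90833}{456652} + \frac{2337109}{3879966} = \frac{709837225373}{885897116916}$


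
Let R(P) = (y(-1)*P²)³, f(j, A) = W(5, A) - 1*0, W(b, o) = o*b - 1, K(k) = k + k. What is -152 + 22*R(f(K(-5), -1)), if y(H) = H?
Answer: -1026584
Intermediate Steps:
K(k) = 2*k
W(b, o) = -1 + b*o (W(b, o) = b*o - 1 = -1 + b*o)
f(j, A) = -1 + 5*A (f(j, A) = (-1 + 5*A) - 1*0 = (-1 + 5*A) + 0 = -1 + 5*A)
R(P) = -P⁶ (R(P) = (-P²)³ = -P⁶)
-152 + 22*R(f(K(-5), -1)) = -152 + 22*(-(-1 + 5*(-1))⁶) = -152 + 22*(-(-1 - 5)⁶) = -152 + 22*(-1*(-6)⁶) = -152 + 22*(-1*46656) = -152 + 22*(-46656) = -152 - 1026432 = -1026584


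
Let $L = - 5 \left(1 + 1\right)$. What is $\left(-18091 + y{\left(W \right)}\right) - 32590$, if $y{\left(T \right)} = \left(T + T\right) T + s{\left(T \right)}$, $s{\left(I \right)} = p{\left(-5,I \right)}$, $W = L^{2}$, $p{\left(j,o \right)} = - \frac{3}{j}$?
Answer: $- \frac{153402}{5} \approx -30680.0$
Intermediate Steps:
$L = -10$ ($L = \left(-5\right) 2 = -10$)
$W = 100$ ($W = \left(-10\right)^{2} = 100$)
$s{\left(I \right)} = \frac{3}{5}$ ($s{\left(I \right)} = - \frac{3}{-5} = \left(-3\right) \left(- \frac{1}{5}\right) = \frac{3}{5}$)
$y{\left(T \right)} = \frac{3}{5} + 2 T^{2}$ ($y{\left(T \right)} = \left(T + T\right) T + \frac{3}{5} = 2 T T + \frac{3}{5} = 2 T^{2} + \frac{3}{5} = \frac{3}{5} + 2 T^{2}$)
$\left(-18091 + y{\left(W \right)}\right) - 32590 = \left(-18091 + \left(\frac{3}{5} + 2 \cdot 100^{2}\right)\right) - 32590 = \left(-18091 + \left(\frac{3}{5} + 2 \cdot 10000\right)\right) - 32590 = \left(-18091 + \left(\frac{3}{5} + 20000\right)\right) - 32590 = \left(-18091 + \frac{100003}{5}\right) - 32590 = \frac{9548}{5} - 32590 = - \frac{153402}{5}$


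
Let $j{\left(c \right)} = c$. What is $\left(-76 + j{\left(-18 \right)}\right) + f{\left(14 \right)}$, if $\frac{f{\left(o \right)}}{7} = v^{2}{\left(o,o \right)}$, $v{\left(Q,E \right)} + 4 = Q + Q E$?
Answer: $296958$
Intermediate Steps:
$v{\left(Q,E \right)} = -4 + Q + E Q$ ($v{\left(Q,E \right)} = -4 + \left(Q + Q E\right) = -4 + \left(Q + E Q\right) = -4 + Q + E Q$)
$f{\left(o \right)} = 7 \left(-4 + o + o^{2}\right)^{2}$ ($f{\left(o \right)} = 7 \left(-4 + o + o o\right)^{2} = 7 \left(-4 + o + o^{2}\right)^{2}$)
$\left(-76 + j{\left(-18 \right)}\right) + f{\left(14 \right)} = \left(-76 - 18\right) + 7 \left(-4 + 14 + 14^{2}\right)^{2} = -94 + 7 \left(-4 + 14 + 196\right)^{2} = -94 + 7 \cdot 206^{2} = -94 + 7 \cdot 42436 = -94 + 297052 = 296958$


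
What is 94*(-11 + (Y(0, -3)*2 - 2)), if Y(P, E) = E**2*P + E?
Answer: -1786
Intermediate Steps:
Y(P, E) = E + P*E**2 (Y(P, E) = P*E**2 + E = E + P*E**2)
94*(-11 + (Y(0, -3)*2 - 2)) = 94*(-11 + (-3*(1 - 3*0)*2 - 2)) = 94*(-11 + (-3*(1 + 0)*2 - 2)) = 94*(-11 + (-3*1*2 - 2)) = 94*(-11 + (-3*2 - 2)) = 94*(-11 + (-6 - 2)) = 94*(-11 - 8) = 94*(-19) = -1786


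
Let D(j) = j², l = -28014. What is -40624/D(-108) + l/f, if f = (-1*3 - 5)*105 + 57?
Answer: 23543/729 ≈ 32.295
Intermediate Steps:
f = -783 (f = (-3 - 5)*105 + 57 = -8*105 + 57 = -840 + 57 = -783)
-40624/D(-108) + l/f = -40624/((-108)²) - 28014/(-783) = -40624/11664 - 28014*(-1/783) = -40624*1/11664 + 322/9 = -2539/729 + 322/9 = 23543/729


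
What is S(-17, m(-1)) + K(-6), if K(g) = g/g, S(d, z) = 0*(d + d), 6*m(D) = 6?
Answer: 1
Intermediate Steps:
m(D) = 1 (m(D) = (⅙)*6 = 1)
S(d, z) = 0 (S(d, z) = 0*(2*d) = 0)
K(g) = 1
S(-17, m(-1)) + K(-6) = 0 + 1 = 1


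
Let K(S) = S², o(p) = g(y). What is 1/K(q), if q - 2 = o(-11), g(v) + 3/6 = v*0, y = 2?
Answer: 4/9 ≈ 0.44444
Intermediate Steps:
g(v) = -½ (g(v) = -½ + v*0 = -½ + 0 = -½)
o(p) = -½
q = 3/2 (q = 2 - ½ = 3/2 ≈ 1.5000)
1/K(q) = 1/((3/2)²) = 1/(9/4) = 4/9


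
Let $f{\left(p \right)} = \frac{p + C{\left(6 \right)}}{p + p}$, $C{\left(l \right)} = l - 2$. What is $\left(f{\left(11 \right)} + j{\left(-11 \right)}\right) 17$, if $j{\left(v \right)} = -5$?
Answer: $- \frac{1615}{22} \approx -73.409$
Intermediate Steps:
$C{\left(l \right)} = -2 + l$
$f{\left(p \right)} = \frac{4 + p}{2 p}$ ($f{\left(p \right)} = \frac{p + \left(-2 + 6\right)}{p + p} = \frac{p + 4}{2 p} = \left(4 + p\right) \frac{1}{2 p} = \frac{4 + p}{2 p}$)
$\left(f{\left(11 \right)} + j{\left(-11 \right)}\right) 17 = \left(\frac{4 + 11}{2 \cdot 11} - 5\right) 17 = \left(\frac{1}{2} \cdot \frac{1}{11} \cdot 15 - 5\right) 17 = \left(\frac{15}{22} - 5\right) 17 = \left(- \frac{95}{22}\right) 17 = - \frac{1615}{22}$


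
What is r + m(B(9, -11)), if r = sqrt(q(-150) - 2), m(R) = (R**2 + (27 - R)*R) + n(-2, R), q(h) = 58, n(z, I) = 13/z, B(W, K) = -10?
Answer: -553/2 + 2*sqrt(14) ≈ -269.02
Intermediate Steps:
m(R) = -13/2 + R**2 + R*(27 - R) (m(R) = (R**2 + (27 - R)*R) + 13/(-2) = (R**2 + R*(27 - R)) + 13*(-1/2) = (R**2 + R*(27 - R)) - 13/2 = -13/2 + R**2 + R*(27 - R))
r = 2*sqrt(14) (r = sqrt(58 - 2) = sqrt(56) = 2*sqrt(14) ≈ 7.4833)
r + m(B(9, -11)) = 2*sqrt(14) + (-13/2 + 27*(-10)) = 2*sqrt(14) + (-13/2 - 270) = 2*sqrt(14) - 553/2 = -553/2 + 2*sqrt(14)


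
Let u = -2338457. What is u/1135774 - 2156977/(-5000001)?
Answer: -9242448943259/5678871135774 ≈ -1.6275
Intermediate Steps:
u/1135774 - 2156977/(-5000001) = -2338457/1135774 - 2156977/(-5000001) = -2338457*1/1135774 - 2156977*(-1/5000001) = -2338457/1135774 + 2156977/5000001 = -9242448943259/5678871135774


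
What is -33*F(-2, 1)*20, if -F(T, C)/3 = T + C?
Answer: -1980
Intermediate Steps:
F(T, C) = -3*C - 3*T (F(T, C) = -3*(T + C) = -3*(C + T) = -3*C - 3*T)
-33*F(-2, 1)*20 = -33*(-3*1 - 3*(-2))*20 = -33*(-3 + 6)*20 = -33*3*20 = -99*20 = -1980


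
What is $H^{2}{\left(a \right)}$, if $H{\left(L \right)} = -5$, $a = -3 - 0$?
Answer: $25$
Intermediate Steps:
$a = -3$ ($a = -3 + 0 = -3$)
$H^{2}{\left(a \right)} = \left(-5\right)^{2} = 25$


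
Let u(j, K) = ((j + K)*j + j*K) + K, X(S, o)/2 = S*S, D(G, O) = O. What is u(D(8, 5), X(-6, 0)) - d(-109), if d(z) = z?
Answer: 926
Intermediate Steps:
X(S, o) = 2*S**2 (X(S, o) = 2*(S*S) = 2*S**2)
u(j, K) = K + K*j + j*(K + j) (u(j, K) = ((K + j)*j + K*j) + K = (j*(K + j) + K*j) + K = (K*j + j*(K + j)) + K = K + K*j + j*(K + j))
u(D(8, 5), X(-6, 0)) - d(-109) = (2*(-6)**2 + 5**2 + 2*(2*(-6)**2)*5) - 1*(-109) = (2*36 + 25 + 2*(2*36)*5) + 109 = (72 + 25 + 2*72*5) + 109 = (72 + 25 + 720) + 109 = 817 + 109 = 926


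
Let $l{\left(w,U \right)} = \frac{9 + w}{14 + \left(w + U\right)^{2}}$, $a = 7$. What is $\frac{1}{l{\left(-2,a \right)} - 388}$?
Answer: $- \frac{39}{15125} \approx -0.0025785$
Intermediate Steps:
$l{\left(w,U \right)} = \frac{9 + w}{14 + \left(U + w\right)^{2}}$
$\frac{1}{l{\left(-2,a \right)} - 388} = \frac{1}{\frac{9 - 2}{14 + \left(7 - 2\right)^{2}} - 388} = \frac{1}{\frac{1}{14 + 5^{2}} \cdot 7 - 388} = \frac{1}{\frac{1}{14 + 25} \cdot 7 - 388} = \frac{1}{\frac{1}{39} \cdot 7 - 388} = \frac{1}{\frac{7}{39} - 388} = \frac{1}{- \frac{15125}{39}} = - \frac{39}{15125}$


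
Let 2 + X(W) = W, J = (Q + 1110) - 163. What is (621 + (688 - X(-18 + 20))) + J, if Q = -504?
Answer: 1752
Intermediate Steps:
J = 443 (J = (-504 + 1110) - 163 = 606 - 163 = 443)
X(W) = -2 + W
(621 + (688 - X(-18 + 20))) + J = (621 + (688 - (-2 + (-18 + 20)))) + 443 = (621 + (688 - (-2 + 2))) + 443 = (621 + (688 - 1*0)) + 443 = (621 + (688 + 0)) + 443 = (621 + 688) + 443 = 1309 + 443 = 1752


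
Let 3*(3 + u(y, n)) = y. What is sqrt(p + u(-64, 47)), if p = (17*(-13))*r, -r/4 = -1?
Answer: 5*I*sqrt(327)/3 ≈ 30.139*I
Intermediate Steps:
r = 4 (r = -4*(-1) = 4)
u(y, n) = -3 + y/3
p = -884 (p = (17*(-13))*4 = -221*4 = -884)
sqrt(p + u(-64, 47)) = sqrt(-884 + (-3 + (1/3)*(-64))) = sqrt(-884 + (-3 - 64/3)) = sqrt(-884 - 73/3) = sqrt(-2725/3) = 5*I*sqrt(327)/3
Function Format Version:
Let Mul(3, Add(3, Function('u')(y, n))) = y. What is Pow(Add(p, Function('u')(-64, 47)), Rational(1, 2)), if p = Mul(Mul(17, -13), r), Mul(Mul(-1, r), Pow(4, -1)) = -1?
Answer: Mul(Rational(5, 3), I, Pow(327, Rational(1, 2))) ≈ Mul(30.139, I)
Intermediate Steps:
r = 4 (r = Mul(-4, -1) = 4)
Function('u')(y, n) = Add(-3, Mul(Rational(1, 3), y))
p = -884 (p = Mul(Mul(17, -13), 4) = Mul(-221, 4) = -884)
Pow(Add(p, Function('u')(-64, 47)), Rational(1, 2)) = Pow(Add(-884, Add(-3, Mul(Rational(1, 3), -64))), Rational(1, 2)) = Pow(Add(-884, Add(-3, Rational(-64, 3))), Rational(1, 2)) = Pow(Add(-884, Rational(-73, 3)), Rational(1, 2)) = Pow(Rational(-2725, 3), Rational(1, 2)) = Mul(Rational(5, 3), I, Pow(327, Rational(1, 2)))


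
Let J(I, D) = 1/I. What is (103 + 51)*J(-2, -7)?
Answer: -77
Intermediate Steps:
(103 + 51)*J(-2, -7) = (103 + 51)/(-2) = 154*(-½) = -77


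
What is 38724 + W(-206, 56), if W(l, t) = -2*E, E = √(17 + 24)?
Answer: 38724 - 2*√41 ≈ 38711.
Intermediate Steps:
E = √41 ≈ 6.4031
W(l, t) = -2*√41
38724 + W(-206, 56) = 38724 - 2*√41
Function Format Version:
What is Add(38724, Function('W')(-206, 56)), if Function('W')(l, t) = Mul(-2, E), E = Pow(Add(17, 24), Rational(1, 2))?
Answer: Add(38724, Mul(-2, Pow(41, Rational(1, 2)))) ≈ 38711.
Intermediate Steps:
E = Pow(41, Rational(1, 2)) ≈ 6.4031
Function('W')(l, t) = Mul(-2, Pow(41, Rational(1, 2)))
Add(38724, Function('W')(-206, 56)) = Add(38724, Mul(-2, Pow(41, Rational(1, 2))))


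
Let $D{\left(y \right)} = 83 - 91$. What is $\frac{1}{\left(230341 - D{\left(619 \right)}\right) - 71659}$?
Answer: $\frac{1}{158690} \approx 6.3016 \cdot 10^{-6}$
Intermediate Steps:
$D{\left(y \right)} = -8$ ($D{\left(y \right)} = 83 - 91 = -8$)
$\frac{1}{\left(230341 - D{\left(619 \right)}\right) - 71659} = \frac{1}{\left(230341 - -8\right) - 71659} = \frac{1}{\left(230341 + 8\right) - 71659} = \frac{1}{230349 - 71659} = \frac{1}{158690}$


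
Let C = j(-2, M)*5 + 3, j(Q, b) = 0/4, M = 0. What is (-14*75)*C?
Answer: -3150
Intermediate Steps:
j(Q, b) = 0 (j(Q, b) = 0*(¼) = 0)
C = 3 (C = 0*5 + 3 = 0 + 3 = 3)
(-14*75)*C = -14*75*3 = -1050*3 = -3150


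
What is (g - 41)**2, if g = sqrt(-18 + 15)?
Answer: (41 - I*sqrt(3))**2 ≈ 1678.0 - 142.03*I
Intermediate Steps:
g = I*sqrt(3) (g = sqrt(-3) = I*sqrt(3) ≈ 1.732*I)
(g - 41)**2 = (I*sqrt(3) - 41)**2 = (-41 + I*sqrt(3))**2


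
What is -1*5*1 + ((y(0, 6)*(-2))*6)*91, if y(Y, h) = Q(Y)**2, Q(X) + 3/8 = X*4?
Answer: -2537/16 ≈ -158.56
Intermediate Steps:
Q(X) = -3/8 + 4*X (Q(X) = -3/8 + X*4 = -3/8 + 4*X)
y(Y, h) = (-3/8 + 4*Y)**2
-1*5*1 + ((y(0, 6)*(-2))*6)*91 = -1*5*1 + ((((-3 + 32*0)**2/64)*(-2))*6)*91 = -5*1 + ((((-3 + 0)**2/64)*(-2))*6)*91 = -5 + ((((1/64)*(-3)**2)*(-2))*6)*91 = -5 + ((((1/64)*9)*(-2))*6)*91 = -5 + (((9/64)*(-2))*6)*91 = -5 - 9/32*6*91 = -5 - 27/16*91 = -5 - 2457/16 = -2537/16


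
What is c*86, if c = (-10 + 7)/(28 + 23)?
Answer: -86/17 ≈ -5.0588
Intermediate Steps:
c = -1/17 (c = -3/51 = -3*1/51 = -1/17 ≈ -0.058824)
c*86 = -1/17*86 = -86/17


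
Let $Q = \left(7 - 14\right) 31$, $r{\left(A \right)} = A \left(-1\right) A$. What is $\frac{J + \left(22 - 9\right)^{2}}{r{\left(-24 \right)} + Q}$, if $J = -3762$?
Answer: $\frac{3593}{793} \approx 4.5309$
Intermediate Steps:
$r{\left(A \right)} = - A^{2}$ ($r{\left(A \right)} = - A A = - A^{2}$)
$Q = -217$ ($Q = \left(-7\right) 31 = -217$)
$\frac{J + \left(22 - 9\right)^{2}}{r{\left(-24 \right)} + Q} = \frac{-3762 + \left(22 - 9\right)^{2}}{- \left(-24\right)^{2} - 217} = \frac{-3762 + 13^{2}}{\left(-1\right) 576 - 217} = \frac{-3762 + 169}{-576 - 217} = - \frac{3593}{-793} = \left(-3593\right) \left(- \frac{1}{793}\right) = \frac{3593}{793}$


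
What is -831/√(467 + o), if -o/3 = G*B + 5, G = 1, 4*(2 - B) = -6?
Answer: -831*√1766/883 ≈ -39.549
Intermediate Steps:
B = 7/2 (B = 2 - ¼*(-6) = 2 + 3/2 = 7/2 ≈ 3.5000)
o = -51/2 (o = -3*(1*(7/2) + 5) = -3*(7/2 + 5) = -3*17/2 = -51/2 ≈ -25.500)
-831/√(467 + o) = -831/√(467 - 51/2) = -831*√1766/883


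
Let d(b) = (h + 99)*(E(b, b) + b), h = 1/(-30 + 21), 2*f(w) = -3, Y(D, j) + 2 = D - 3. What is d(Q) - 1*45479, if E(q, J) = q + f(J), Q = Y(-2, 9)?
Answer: -423106/9 ≈ -47012.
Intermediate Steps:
Y(D, j) = -5 + D (Y(D, j) = -2 + (D - 3) = -2 + (-3 + D) = -5 + D)
Q = -7 (Q = -5 - 2 = -7)
f(w) = -3/2 (f(w) = (½)*(-3) = -3/2)
E(q, J) = -3/2 + q (E(q, J) = q - 3/2 = -3/2 + q)
h = -⅑ (h = 1/(-9) = -⅑ ≈ -0.11111)
d(b) = -445/3 + 1780*b/9 (d(b) = (-⅑ + 99)*((-3/2 + b) + b) = 890*(-3/2 + 2*b)/9 = -445/3 + 1780*b/9)
d(Q) - 1*45479 = (-445/3 + (1780/9)*(-7)) - 1*45479 = (-445/3 - 12460/9) - 45479 = -13795/9 - 45479 = -423106/9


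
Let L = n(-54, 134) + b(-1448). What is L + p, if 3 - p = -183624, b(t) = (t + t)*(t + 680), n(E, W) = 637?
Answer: 2408392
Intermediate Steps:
b(t) = 2*t*(680 + t) (b(t) = (2*t)*(680 + t) = 2*t*(680 + t))
p = 183627 (p = 3 - 1*(-183624) = 3 + 183624 = 183627)
L = 2224765 (L = 637 + 2*(-1448)*(680 - 1448) = 637 + 2*(-1448)*(-768) = 637 + 2224128 = 2224765)
L + p = 2224765 + 183627 = 2408392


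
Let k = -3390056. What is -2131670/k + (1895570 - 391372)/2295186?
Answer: 2497973648927/1945202267604 ≈ 1.2842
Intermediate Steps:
-2131670/k + (1895570 - 391372)/2295186 = -2131670/(-3390056) + (1895570 - 391372)/2295186 = -2131670*(-1/3390056) + 1504198*(1/2295186) = 1065835/1695028 + 752099/1147593 = 2497973648927/1945202267604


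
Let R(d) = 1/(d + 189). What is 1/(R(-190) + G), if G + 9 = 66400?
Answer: 1/66390 ≈ 1.5063e-5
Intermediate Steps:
G = 66391 (G = -9 + 66400 = 66391)
R(d) = 1/(189 + d)
1/(R(-190) + G) = 1/(1/(189 - 190) + 66391) = 1/(1/(-1) + 66391) = 1/(-1 + 66391) = 1/66390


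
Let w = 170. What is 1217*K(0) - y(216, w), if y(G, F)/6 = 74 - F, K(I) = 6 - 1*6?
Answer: 576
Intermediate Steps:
K(I) = 0 (K(I) = 6 - 6 = 0)
y(G, F) = 444 - 6*F (y(G, F) = 6*(74 - F) = 444 - 6*F)
1217*K(0) - y(216, w) = 1217*0 - (444 - 6*170) = 0 - (444 - 1020) = 0 - 1*(-576) = 0 + 576 = 576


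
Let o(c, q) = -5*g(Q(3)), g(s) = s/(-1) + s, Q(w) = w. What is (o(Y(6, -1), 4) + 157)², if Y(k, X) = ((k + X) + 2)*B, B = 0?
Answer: 24649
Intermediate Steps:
g(s) = 0 (g(s) = s*(-1) + s = -s + s = 0)
Y(k, X) = 0 (Y(k, X) = ((k + X) + 2)*0 = ((X + k) + 2)*0 = (2 + X + k)*0 = 0)
o(c, q) = 0 (o(c, q) = -5*0 = 0)
(o(Y(6, -1), 4) + 157)² = (0 + 157)² = 157² = 24649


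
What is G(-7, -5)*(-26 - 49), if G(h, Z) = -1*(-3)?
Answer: -225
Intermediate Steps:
G(h, Z) = 3
G(-7, -5)*(-26 - 49) = 3*(-26 - 49) = 3*(-75) = -225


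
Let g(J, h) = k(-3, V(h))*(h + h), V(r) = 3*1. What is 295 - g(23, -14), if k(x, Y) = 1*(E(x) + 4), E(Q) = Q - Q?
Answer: 407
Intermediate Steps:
V(r) = 3
E(Q) = 0
k(x, Y) = 4 (k(x, Y) = 1*(0 + 4) = 1*4 = 4)
g(J, h) = 8*h (g(J, h) = 4*(h + h) = 4*(2*h) = 8*h)
295 - g(23, -14) = 295 - 8*(-14) = 295 - 1*(-112) = 295 + 112 = 407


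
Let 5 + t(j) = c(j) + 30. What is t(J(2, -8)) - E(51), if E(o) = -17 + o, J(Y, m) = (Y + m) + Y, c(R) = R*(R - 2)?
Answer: 15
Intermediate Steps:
c(R) = R*(-2 + R)
J(Y, m) = m + 2*Y
t(j) = 25 + j*(-2 + j) (t(j) = -5 + (j*(-2 + j) + 30) = -5 + (30 + j*(-2 + j)) = 25 + j*(-2 + j))
t(J(2, -8)) - E(51) = (25 + (-8 + 2*2)*(-2 + (-8 + 2*2))) - (-17 + 51) = (25 + (-8 + 4)*(-2 + (-8 + 4))) - 1*34 = (25 - 4*(-2 - 4)) - 34 = (25 - 4*(-6)) - 34 = (25 + 24) - 34 = 49 - 34 = 15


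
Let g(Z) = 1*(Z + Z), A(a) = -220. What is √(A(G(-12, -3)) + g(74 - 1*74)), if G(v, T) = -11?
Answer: 2*I*√55 ≈ 14.832*I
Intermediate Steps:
g(Z) = 2*Z (g(Z) = 1*(2*Z) = 2*Z)
√(A(G(-12, -3)) + g(74 - 1*74)) = √(-220 + 2*(74 - 1*74)) = √(-220 + 2*(74 - 74)) = √(-220 + 2*0) = √(-220 + 0) = √(-220) = 2*I*√55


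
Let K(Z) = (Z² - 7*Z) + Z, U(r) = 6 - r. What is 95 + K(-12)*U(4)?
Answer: 527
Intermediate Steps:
K(Z) = Z² - 6*Z
95 + K(-12)*U(4) = 95 + (-12*(-6 - 12))*(6 - 1*4) = 95 + (-12*(-18))*(6 - 4) = 95 + 216*2 = 95 + 432 = 527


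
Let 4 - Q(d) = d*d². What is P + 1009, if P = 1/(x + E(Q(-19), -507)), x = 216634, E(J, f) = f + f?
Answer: 217560581/215620 ≈ 1009.0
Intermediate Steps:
Q(d) = 4 - d³ (Q(d) = 4 - d*d² = 4 - d³)
E(J, f) = 2*f
P = 1/215620 (P = 1/(216634 + 2*(-507)) = 1/(216634 - 1014) = 1/215620 ≈ 4.6378e-6)
P + 1009 = 1/215620 + 1009 = 217560581/215620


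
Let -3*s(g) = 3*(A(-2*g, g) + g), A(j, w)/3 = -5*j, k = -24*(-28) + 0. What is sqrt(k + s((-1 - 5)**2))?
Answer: 2*I*sqrt(111) ≈ 21.071*I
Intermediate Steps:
k = 672 (k = 672 + 0 = 672)
A(j, w) = -15*j (A(j, w) = 3*(-5*j) = -15*j)
s(g) = -31*g (s(g) = -(-(-30)*g + g) = -(30*g + g) = -31*g)
sqrt(k + s((-1 - 5)**2)) = sqrt(672 - 31*(-1 - 5)**2) = sqrt(672 - 31*(-6)**2) = sqrt(672 - 31*36) = sqrt(672 - 1116) = sqrt(-444) = 2*I*sqrt(111)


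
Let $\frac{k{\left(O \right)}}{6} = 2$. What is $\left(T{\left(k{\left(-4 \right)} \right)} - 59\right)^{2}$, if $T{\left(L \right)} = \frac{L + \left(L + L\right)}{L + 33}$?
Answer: $\frac{84681}{25} \approx 3387.2$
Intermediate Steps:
$k{\left(O \right)} = 12$ ($k{\left(O \right)} = 6 \cdot 2 = 12$)
$T{\left(L \right)} = \frac{3 L}{33 + L}$ ($T{\left(L \right)} = \frac{L + 2 L}{33 + L} = \frac{3 L}{33 + L}$)
$\left(T{\left(k{\left(-4 \right)} \right)} - 59\right)^{2} = \left(3 \cdot 12 \frac{1}{33 + 12} - 59\right)^{2} = \left(3 \cdot 12 \cdot \frac{1}{45} - 59\right)^{2} = \left(\frac{4}{5} - 59\right)^{2} = \left(- \frac{291}{5}\right)^{2} = \frac{84681}{25}$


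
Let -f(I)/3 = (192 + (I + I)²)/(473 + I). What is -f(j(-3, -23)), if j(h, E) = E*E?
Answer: 559778/167 ≈ 3352.0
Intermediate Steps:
j(h, E) = E²
f(I) = -3*(192 + 4*I²)/(473 + I) (f(I) = -3*(192 + (I + I)²)/(473 + I) = -3*(192 + (2*I)²)/(473 + I) = -3*(192 + 4*I²)/(473 + I))
-f(j(-3, -23)) = -12*(-48 - ((-23)²)²)/(473 + (-23)²) = -12*(-48 - 1*529²)/(473 + 529) = -12*(-48 - 1*279841)/1002 = -12*(-48 - 279841)/1002 = -12*(-279889)/1002 = -1*(-559778/167) = 559778/167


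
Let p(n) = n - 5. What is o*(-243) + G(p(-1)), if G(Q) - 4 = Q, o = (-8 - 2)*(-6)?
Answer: -14582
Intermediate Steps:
p(n) = -5 + n
o = 60 (o = -10*(-6) = 60)
G(Q) = 4 + Q
o*(-243) + G(p(-1)) = 60*(-243) + (4 + (-5 - 1)) = -14580 + (4 - 6) = -14580 - 2 = -14582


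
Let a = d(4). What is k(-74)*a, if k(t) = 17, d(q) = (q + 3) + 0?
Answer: 119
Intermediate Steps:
d(q) = 3 + q (d(q) = (3 + q) + 0 = 3 + q)
a = 7 (a = 3 + 4 = 7)
k(-74)*a = 17*7 = 119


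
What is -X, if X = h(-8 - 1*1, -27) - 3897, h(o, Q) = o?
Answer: 3906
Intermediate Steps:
X = -3906 (X = (-8 - 1*1) - 3897 = (-8 - 1) - 3897 = -9 - 3897 = -3906)
-X = -1*(-3906) = 3906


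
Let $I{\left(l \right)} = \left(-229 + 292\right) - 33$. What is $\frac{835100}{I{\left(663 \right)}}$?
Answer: $\frac{83510}{3} \approx 27837.0$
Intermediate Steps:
$I{\left(l \right)} = 30$ ($I{\left(l \right)} = 63 - 33 = 30$)
$\frac{835100}{I{\left(663 \right)}} = \frac{835100}{30} = 835100 \cdot \frac{1}{30} = \frac{83510}{3}$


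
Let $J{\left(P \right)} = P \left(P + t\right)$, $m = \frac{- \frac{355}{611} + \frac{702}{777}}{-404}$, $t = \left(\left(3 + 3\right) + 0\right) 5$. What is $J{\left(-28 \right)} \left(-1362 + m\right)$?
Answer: $\frac{174152493562}{2283307} \approx 76272.0$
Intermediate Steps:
$t = 30$ ($t = \left(6 + 0\right) 5 = 6 \cdot 5 = 30$)
$m = - \frac{51029}{63932596}$ ($m = \left(\left(-355\right) \frac{1}{611} + 702 \cdot \frac{1}{777}\right) \left(- \frac{1}{404}\right) = \left(- \frac{355}{611} + \frac{234}{259}\right) \left(- \frac{1}{404}\right) = \frac{51029}{158249} \left(- \frac{1}{404}\right) = - \frac{51029}{63932596} \approx -0.00079817$)
$J{\left(P \right)} = P \left(30 + P\right)$ ($J{\left(P \right)} = P \left(P + 30\right) = P \left(30 + P\right)$)
$J{\left(-28 \right)} \left(-1362 + m\right) = - 28 \left(30 - 28\right) \left(-1362 - \frac{51029}{63932596}\right) = \left(-28\right) 2 \left(- \frac{87076246781}{63932596}\right) = \left(-56\right) \left(- \frac{87076246781}{63932596}\right) = \frac{174152493562}{2283307}$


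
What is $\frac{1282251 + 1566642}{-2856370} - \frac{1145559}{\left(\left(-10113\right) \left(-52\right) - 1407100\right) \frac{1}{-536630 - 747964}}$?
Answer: $- \frac{1050843596298234513}{629275449220} \approx -1.6699 \cdot 10^{6}$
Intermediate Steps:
$\frac{1282251 + 1566642}{-2856370} - \frac{1145559}{\left(\left(-10113\right) \left(-52\right) - 1407100\right) \frac{1}{-536630 - 747964}} = 2848893 \left(- \frac{1}{2856370}\right) - \frac{1145559}{\left(525876 - 1407100\right) \frac{1}{-1284594}} = - \frac{2848893}{2856370} - \frac{1145559}{\left(-881224\right) \left(- \frac{1}{1284594}\right)} = - \frac{2848893}{2856370} - \frac{1145559}{\frac{440612}{642297}} = - \frac{2848893}{2856370} - \frac{735789109023}{440612} = - \frac{1050843596298234513}{629275449220}$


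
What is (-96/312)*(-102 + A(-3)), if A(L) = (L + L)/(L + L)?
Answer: 404/13 ≈ 31.077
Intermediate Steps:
A(L) = 1 (A(L) = (2*L)/((2*L)) = (2*L)*(1/(2*L)) = 1)
(-96/312)*(-102 + A(-3)) = (-96/312)*(-102 + 1) = -96*1/312*(-101) = -4/13*(-101) = 404/13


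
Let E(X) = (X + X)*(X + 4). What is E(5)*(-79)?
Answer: -7110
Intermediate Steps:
E(X) = 2*X*(4 + X) (E(X) = (2*X)*(4 + X) = 2*X*(4 + X))
E(5)*(-79) = (2*5*(4 + 5))*(-79) = (2*5*9)*(-79) = 90*(-79) = -7110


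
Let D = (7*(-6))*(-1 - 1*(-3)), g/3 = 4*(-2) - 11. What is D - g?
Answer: -27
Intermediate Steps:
g = -57 (g = 3*(4*(-2) - 11) = 3*(-8 - 11) = 3*(-19) = -57)
D = -84 (D = -42*(-1 + 3) = -42*2 = -84)
D - g = -84 - 1*(-57) = -84 + 57 = -27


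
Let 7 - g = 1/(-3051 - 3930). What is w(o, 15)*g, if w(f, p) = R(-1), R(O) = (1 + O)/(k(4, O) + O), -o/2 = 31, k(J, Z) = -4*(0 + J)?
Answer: 0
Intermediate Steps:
k(J, Z) = -4*J
o = -62 (o = -2*31 = -62)
R(O) = (1 + O)/(-16 + O) (R(O) = (1 + O)/(-4*4 + O) = (1 + O)/(-16 + O))
w(f, p) = 0 (w(f, p) = (1 - 1)/(-16 - 1) = 0/(-17) = -1/17*0 = 0)
g = 48868/6981 (g = 7 - 1/(-3051 - 3930) = 7 - 1/(-6981) = 7 - 1*(-1/6981) = 7 + 1/6981 = 48868/6981 ≈ 7.0001)
w(o, 15)*g = 0*(48868/6981) = 0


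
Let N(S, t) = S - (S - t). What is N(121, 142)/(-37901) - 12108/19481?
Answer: -461671610/738349381 ≈ -0.62528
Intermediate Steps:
N(S, t) = t (N(S, t) = S + (t - S) = t)
N(121, 142)/(-37901) - 12108/19481 = 142/(-37901) - 12108/19481 = 142*(-1/37901) - 12108*1/19481 = -142/37901 - 12108/19481 = -461671610/738349381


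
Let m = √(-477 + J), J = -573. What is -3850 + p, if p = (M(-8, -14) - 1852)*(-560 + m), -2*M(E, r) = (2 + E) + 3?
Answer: 1032430 - 18505*I*√42/2 ≈ 1.0324e+6 - 59963.0*I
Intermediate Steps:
m = 5*I*√42 (m = √(-477 - 573) = √(-1050) = 5*I*√42 ≈ 32.404*I)
M(E, r) = -5/2 - E/2 (M(E, r) = -((2 + E) + 3)/2 = -(5 + E)/2 = -5/2 - E/2)
p = 1036280 - 18505*I*√42/2 (p = ((-5/2 - ½*(-8)) - 1852)*(-560 + 5*I*√42) = ((-5/2 + 4) - 1852)*(-560 + 5*I*√42) = (3/2 - 1852)*(-560 + 5*I*√42) = -3701*(-560 + 5*I*√42)/2 = 1036280 - 18505*I*√42/2 ≈ 1.0363e+6 - 59963.0*I)
-3850 + p = -3850 + (1036280 - 18505*I*√42/2) = 1032430 - 18505*I*√42/2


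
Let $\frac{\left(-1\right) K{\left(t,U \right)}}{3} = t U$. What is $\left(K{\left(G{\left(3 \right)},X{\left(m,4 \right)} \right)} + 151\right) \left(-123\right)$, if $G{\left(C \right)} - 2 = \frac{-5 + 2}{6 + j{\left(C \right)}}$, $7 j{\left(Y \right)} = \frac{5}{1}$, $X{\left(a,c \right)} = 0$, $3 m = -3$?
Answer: $-18573$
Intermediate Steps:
$m = -1$ ($m = \frac{1}{3} \left(-3\right) = -1$)
$j{\left(Y \right)} = \frac{5}{7}$ ($j{\left(Y \right)} = \frac{5 \cdot 1^{-1}}{7} = \frac{5 \cdot 1}{7} = \frac{1}{7} \cdot 5 = \frac{5}{7}$)
$G{\left(C \right)} = \frac{73}{47}$ ($G{\left(C \right)} = 2 + \frac{-5 + 2}{6 + \frac{5}{7}} = 2 - \frac{3}{\frac{47}{7}} = 2 - \frac{21}{47} = \frac{73}{47}$)
$K{\left(t,U \right)} = - 3 U t$ ($K{\left(t,U \right)} = - 3 t U = - 3 U t$)
$\left(K{\left(G{\left(3 \right)},X{\left(m,4 \right)} \right)} + 151\right) \left(-123\right) = \left(\left(-3\right) 0 \cdot \frac{73}{47} + 151\right) \left(-123\right) = \left(0 + 151\right) \left(-123\right) = 151 \left(-123\right) = -18573$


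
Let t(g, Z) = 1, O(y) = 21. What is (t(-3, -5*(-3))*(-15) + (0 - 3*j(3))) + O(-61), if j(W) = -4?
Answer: 18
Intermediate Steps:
(t(-3, -5*(-3))*(-15) + (0 - 3*j(3))) + O(-61) = (1*(-15) + (0 - 3*(-4))) + 21 = (-15 + (0 + 12)) + 21 = (-15 + 12) + 21 = -3 + 21 = 18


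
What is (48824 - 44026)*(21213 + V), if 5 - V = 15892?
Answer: 25554148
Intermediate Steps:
V = -15887 (V = 5 - 1*15892 = 5 - 15892 = -15887)
(48824 - 44026)*(21213 + V) = (48824 - 44026)*(21213 - 15887) = 4798*5326 = 25554148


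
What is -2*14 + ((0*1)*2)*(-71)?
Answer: -28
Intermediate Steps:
-2*14 + ((0*1)*2)*(-71) = -28 + (0*2)*(-71) = -28 + 0*(-71) = -28 + 0 = -28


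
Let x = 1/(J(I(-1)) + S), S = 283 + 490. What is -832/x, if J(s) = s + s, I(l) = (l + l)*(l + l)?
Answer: -649792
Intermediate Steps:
I(l) = 4*l**2 (I(l) = (2*l)*(2*l) = 4*l**2)
J(s) = 2*s
S = 773
x = 1/781 (x = 1/(2*(4*(-1)**2) + 773) = 1/(2*(4*1) + 773) = 1/(2*4 + 773) = 1/(8 + 773) = 1/781 ≈ 0.0012804)
-832/x = -832/1/781 = -832*781 = -649792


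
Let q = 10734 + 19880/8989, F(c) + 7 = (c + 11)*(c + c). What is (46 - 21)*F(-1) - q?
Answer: -102575381/8989 ≈ -11411.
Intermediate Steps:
F(c) = -7 + 2*c*(11 + c) (F(c) = -7 + (c + 11)*(c + c) = -7 + (11 + c)*(2*c) = -7 + 2*c*(11 + c))
q = 96507806/8989 (q = 10734 + 19880*(1/8989) = 10734 + 19880/8989 = 96507806/8989 ≈ 10736.)
(46 - 21)*F(-1) - q = (46 - 21)*(-7 + 2*(-1)² + 22*(-1)) - 1*96507806/8989 = 25*(-7 + 2*1 - 22) - 96507806/8989 = 25*(-7 + 2 - 22) - 96507806/8989 = 25*(-27) - 96507806/8989 = -675 - 96507806/8989 = -102575381/8989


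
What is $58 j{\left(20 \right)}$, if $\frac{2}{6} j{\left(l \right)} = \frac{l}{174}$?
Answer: $20$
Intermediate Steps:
$j{\left(l \right)} = \frac{l}{58}$ ($j{\left(l \right)} = 3 \frac{l}{174} = \frac{l}{58}$)
$58 j{\left(20 \right)} = 58 \cdot \frac{1}{58} \cdot 20 = 58 \cdot \frac{10}{29} = 20$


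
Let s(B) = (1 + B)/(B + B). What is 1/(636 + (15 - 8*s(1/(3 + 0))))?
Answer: 1/635 ≈ 0.0015748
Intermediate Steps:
s(B) = (1 + B)/(2*B) (s(B) = (1 + B)/((2*B)) = (1 + B)*(1/(2*B)) = (1 + B)/(2*B))
1/(636 + (15 - 8*s(1/(3 + 0)))) = 1/(636 + (15 - 4*(1 + 1/(3 + 0))/(1/(3 + 0)))) = 1/(636 + (15 - 4*(1 + 1/3)/(1/3))) = 1/(636 + (15 - 4*(1 + 1/3)/1/3)) = 1/(636 + (15 - 4*3*4/3)) = 1/(636 + (15 - 8*2)) = 1/(636 + (15 - 16)) = 1/(636 - 1) = 1/635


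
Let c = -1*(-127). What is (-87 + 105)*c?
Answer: 2286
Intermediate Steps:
c = 127
(-87 + 105)*c = (-87 + 105)*127 = 18*127 = 2286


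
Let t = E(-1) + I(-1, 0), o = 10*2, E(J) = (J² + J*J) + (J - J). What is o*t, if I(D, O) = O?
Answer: 40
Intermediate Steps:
E(J) = 2*J² (E(J) = (J² + J²) + 0 = 2*J² + 0 = 2*J²)
o = 20
t = 2 (t = 2*(-1)² + 0 = 2*1 + 0 = 2 + 0 = 2)
o*t = 20*2 = 40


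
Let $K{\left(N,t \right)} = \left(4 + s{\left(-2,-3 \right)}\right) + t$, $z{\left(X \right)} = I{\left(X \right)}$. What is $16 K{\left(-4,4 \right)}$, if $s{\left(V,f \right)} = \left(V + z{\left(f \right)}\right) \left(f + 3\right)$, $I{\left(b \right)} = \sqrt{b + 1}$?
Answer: $128$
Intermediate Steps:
$I{\left(b \right)} = \sqrt{1 + b}$
$z{\left(X \right)} = \sqrt{1 + X}$
$s{\left(V,f \right)} = \left(3 + f\right) \left(V + \sqrt{1 + f}\right)$ ($s{\left(V,f \right)} = \left(V + \sqrt{1 + f}\right) \left(f + 3\right) = \left(V + \sqrt{1 + f}\right) \left(3 + f\right) = \left(3 + f\right) \left(V + \sqrt{1 + f}\right)$)
$K{\left(N,t \right)} = 4 + t$ ($K{\left(N,t \right)} = \left(4 + \left(3 \left(-2\right) + 3 \sqrt{1 - 3} - -6 - 3 \sqrt{1 - 3}\right)\right) + t = \left(4 + \left(-6 + 3 \sqrt{-2} + 6 - 3 \sqrt{-2}\right)\right) + t = \left(4 + \left(-6 + 3 i \sqrt{2} + 6 - 3 i \sqrt{2}\right)\right) + t = \left(4 + 0\right) + t = 4 + t$)
$16 K{\left(-4,4 \right)} = 16 \left(4 + 4\right) = 16 \cdot 8 = 128$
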